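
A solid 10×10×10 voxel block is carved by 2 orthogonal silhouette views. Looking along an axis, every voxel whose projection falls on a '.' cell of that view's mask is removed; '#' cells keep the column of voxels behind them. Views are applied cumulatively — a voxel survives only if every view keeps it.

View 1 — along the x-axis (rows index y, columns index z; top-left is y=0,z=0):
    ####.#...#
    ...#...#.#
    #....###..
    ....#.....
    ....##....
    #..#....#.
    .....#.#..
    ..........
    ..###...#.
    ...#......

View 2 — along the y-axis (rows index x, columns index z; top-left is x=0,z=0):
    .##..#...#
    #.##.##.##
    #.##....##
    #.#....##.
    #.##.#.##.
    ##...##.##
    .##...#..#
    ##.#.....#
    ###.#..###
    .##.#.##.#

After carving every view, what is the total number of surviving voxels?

|visual hull| = 129

initial block: 10^3 = 1000
  1. axis=0 (YZ plane), |mask|=26  ⇒  voxels=260
  2. axis=1 (XZ plane), |mask|=53  ⇒  voxels=129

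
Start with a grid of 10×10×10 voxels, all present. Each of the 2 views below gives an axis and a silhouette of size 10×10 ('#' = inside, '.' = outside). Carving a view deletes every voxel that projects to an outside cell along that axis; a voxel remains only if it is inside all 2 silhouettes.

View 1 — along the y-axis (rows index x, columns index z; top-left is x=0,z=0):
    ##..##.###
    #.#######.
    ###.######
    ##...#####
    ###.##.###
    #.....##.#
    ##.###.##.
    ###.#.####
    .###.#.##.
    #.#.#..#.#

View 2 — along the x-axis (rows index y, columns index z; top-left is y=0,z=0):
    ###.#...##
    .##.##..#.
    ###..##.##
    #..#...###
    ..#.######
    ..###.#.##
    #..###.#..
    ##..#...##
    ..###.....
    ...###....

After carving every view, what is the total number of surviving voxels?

remaining voxels: 358

initial block: 10^3 = 1000
  1. axis=1 (XZ plane), |mask|=69  ⇒  voxels=690
  2. axis=0 (YZ plane), |mask|=52  ⇒  voxels=358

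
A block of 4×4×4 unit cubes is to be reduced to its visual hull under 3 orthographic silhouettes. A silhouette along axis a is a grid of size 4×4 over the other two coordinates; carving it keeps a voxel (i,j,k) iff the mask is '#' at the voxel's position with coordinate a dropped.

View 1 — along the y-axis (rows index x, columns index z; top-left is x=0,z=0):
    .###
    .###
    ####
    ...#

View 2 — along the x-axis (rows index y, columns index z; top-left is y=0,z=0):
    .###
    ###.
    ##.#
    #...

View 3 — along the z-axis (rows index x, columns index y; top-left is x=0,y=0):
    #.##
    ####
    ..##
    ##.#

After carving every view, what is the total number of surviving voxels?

remaining voxels: 17

before carving: 64 voxels (4×4×4)
after view 1 [y-axis, 11 of 16 cells solid] → remaining = 44
after view 2 [x-axis, 10 of 16 cells solid] → remaining = 26
after view 3 [z-axis, 12 of 16 cells solid] → remaining = 17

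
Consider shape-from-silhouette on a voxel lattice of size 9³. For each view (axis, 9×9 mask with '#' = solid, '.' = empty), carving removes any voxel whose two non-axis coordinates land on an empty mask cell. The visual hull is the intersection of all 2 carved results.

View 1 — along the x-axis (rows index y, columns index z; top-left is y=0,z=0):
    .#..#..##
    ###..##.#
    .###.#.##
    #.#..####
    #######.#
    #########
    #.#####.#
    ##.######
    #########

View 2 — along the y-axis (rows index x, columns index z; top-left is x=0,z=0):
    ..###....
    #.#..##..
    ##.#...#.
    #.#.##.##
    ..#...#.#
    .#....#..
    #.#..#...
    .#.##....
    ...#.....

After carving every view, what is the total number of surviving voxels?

remaining voxels: 201

full grid |V| = 729
  1. axis=0 (YZ plane), |mask|=63  ⇒  voxels=567
  2. axis=1 (XZ plane), |mask|=29  ⇒  voxels=201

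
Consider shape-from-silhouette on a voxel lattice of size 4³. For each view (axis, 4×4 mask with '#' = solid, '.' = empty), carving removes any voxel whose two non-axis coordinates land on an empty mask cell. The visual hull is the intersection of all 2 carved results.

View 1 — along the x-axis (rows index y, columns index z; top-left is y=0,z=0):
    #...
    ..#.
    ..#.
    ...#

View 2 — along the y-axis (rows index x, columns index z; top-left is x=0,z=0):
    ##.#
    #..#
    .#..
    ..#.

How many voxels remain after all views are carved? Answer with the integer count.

initial block: 4^3 = 64
  1. axis=0 (YZ plane), |mask|=4  ⇒  voxels=16
  2. axis=1 (XZ plane), |mask|=7  ⇒  voxels=6

voxel count = 6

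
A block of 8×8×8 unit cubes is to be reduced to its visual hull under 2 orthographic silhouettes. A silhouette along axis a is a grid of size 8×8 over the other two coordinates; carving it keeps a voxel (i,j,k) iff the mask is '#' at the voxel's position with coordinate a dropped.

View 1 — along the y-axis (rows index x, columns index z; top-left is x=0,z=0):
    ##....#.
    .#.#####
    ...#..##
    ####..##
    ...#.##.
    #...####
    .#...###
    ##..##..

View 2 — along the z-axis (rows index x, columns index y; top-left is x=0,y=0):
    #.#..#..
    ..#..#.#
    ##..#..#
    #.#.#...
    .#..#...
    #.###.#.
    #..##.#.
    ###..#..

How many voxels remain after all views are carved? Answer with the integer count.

full grid |V| = 512
[1] y-view keeps 34 columns → grid now 272
[2] z-view keeps 28 columns → grid now 120

120 voxels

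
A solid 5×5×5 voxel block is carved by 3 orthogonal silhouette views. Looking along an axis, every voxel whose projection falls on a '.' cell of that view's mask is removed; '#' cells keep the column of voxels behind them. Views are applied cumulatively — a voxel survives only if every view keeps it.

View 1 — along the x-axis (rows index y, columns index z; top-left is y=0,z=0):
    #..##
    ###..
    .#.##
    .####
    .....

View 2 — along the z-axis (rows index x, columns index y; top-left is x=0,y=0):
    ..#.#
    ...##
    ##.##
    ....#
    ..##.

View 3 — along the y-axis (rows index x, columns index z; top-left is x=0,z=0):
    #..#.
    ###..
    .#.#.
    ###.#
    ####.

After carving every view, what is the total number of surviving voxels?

initial block: 5^3 = 125
  1. axis=0 (YZ plane), |mask|=13  ⇒  voxels=65
  2. axis=2 (XY plane), |mask|=11  ⇒  voxels=24
  3. axis=1 (XZ plane), |mask|=15  ⇒  voxels=12

voxel count = 12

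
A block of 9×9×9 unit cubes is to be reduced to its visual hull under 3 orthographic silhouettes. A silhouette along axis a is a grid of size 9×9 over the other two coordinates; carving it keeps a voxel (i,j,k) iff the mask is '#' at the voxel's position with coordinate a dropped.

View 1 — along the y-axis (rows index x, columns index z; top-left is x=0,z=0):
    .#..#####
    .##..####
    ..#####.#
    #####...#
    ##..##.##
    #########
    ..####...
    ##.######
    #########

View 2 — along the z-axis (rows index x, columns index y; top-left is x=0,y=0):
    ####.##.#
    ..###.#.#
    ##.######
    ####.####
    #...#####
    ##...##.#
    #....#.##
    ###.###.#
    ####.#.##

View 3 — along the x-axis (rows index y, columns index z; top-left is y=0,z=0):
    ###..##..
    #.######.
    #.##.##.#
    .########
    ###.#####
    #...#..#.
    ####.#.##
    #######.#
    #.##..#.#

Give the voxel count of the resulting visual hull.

voxel count = 252

full grid |V| = 729
after view 1 [y-axis, 60 of 81 cells solid] → remaining = 540
after view 2 [z-axis, 57 of 81 cells solid] → remaining = 384
after view 3 [x-axis, 57 of 81 cells solid] → remaining = 252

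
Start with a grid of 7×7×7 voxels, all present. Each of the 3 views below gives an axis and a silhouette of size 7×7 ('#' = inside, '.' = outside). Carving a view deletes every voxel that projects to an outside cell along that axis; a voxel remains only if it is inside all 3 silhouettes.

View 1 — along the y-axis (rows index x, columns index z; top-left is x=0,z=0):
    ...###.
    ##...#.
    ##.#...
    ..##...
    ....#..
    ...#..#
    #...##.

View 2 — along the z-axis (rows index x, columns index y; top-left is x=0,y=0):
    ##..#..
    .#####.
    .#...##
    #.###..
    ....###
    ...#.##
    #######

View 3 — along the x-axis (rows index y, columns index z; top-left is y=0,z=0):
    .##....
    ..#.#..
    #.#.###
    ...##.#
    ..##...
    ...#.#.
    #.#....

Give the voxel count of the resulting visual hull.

voxel count = 22

before carving: 343 voxels (7×7×7)
step 1: project along y, AND mask (17/49) → |grid| = 119
step 2: project along z, AND mask (28/49) → |grid| = 71
step 3: project along x, AND mask (18/49) → |grid| = 22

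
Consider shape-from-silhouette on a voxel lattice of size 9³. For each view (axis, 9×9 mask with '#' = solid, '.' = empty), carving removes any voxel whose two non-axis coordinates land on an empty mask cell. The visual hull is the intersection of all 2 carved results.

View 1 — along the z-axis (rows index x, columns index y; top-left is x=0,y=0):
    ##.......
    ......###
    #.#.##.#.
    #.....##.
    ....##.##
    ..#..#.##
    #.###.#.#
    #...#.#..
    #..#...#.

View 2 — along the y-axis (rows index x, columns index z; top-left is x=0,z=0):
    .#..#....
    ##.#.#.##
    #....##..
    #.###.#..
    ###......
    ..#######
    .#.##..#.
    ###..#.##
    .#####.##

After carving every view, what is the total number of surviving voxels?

remaining voxels: 155

full grid |V| = 729
  1. axis=2 (XY plane), |mask|=33  ⇒  voxels=297
  2. axis=1 (XZ plane), |mask|=43  ⇒  voxels=155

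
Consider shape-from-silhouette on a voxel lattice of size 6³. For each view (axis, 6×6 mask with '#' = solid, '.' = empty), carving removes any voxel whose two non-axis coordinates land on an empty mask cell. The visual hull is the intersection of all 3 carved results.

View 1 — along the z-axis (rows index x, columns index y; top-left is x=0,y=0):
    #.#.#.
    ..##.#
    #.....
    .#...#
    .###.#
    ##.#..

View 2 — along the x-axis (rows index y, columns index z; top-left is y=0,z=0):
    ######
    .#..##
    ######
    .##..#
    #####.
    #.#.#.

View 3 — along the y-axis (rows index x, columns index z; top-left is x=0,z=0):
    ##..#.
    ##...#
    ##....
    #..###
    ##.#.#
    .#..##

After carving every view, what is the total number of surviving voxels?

initial block: 6^3 = 216
V1 z: intersect with XY mask (16 set) -- 96 left
V2 x: intersect with YZ mask (26 set) -- 68 left
V3 y: intersect with XZ mask (19 set) -- 38 left

remaining voxels: 38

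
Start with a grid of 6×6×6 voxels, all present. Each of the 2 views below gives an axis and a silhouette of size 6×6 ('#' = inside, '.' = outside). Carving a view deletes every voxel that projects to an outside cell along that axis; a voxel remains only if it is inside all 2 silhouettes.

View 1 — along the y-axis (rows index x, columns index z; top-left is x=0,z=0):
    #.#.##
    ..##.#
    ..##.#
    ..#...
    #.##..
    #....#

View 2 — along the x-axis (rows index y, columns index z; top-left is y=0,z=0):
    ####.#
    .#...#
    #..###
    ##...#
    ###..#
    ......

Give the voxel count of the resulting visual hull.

start: 6×6×6 = 216 voxels
step 1: project along y, AND mask (16/36) → |grid| = 96
step 2: project along x, AND mask (18/36) → |grid| = 49

49 voxels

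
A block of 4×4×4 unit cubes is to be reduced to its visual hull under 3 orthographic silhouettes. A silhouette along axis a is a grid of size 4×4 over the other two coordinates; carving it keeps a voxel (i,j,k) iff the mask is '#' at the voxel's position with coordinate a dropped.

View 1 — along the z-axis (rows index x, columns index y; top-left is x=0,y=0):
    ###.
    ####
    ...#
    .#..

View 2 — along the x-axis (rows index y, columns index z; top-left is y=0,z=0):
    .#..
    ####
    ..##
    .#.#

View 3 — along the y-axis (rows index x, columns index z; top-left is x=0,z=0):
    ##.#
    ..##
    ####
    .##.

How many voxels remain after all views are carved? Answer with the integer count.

initial block: 4^3 = 64
V1 z: intersect with XY mask (9 set) -- 36 left
V2 x: intersect with YZ mask (9 set) -- 22 left
V3 y: intersect with XZ mask (11 set) -- 14 left

remaining voxels: 14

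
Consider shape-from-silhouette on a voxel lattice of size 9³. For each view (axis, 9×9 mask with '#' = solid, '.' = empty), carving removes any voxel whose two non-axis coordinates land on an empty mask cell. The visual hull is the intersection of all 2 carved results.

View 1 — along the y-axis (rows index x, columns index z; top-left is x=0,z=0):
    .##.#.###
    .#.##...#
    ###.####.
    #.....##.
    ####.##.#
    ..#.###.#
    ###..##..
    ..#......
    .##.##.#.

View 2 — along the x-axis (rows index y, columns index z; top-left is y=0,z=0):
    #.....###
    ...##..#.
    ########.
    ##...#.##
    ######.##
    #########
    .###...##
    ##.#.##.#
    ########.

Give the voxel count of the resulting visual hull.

voxel count = 260

start: 9×9×9 = 729 voxels
carve view 1 (along y, XZ-mask fill 43/81): 387 voxels remain
carve view 2 (along x, YZ-mask fill 56/81): 260 voxels remain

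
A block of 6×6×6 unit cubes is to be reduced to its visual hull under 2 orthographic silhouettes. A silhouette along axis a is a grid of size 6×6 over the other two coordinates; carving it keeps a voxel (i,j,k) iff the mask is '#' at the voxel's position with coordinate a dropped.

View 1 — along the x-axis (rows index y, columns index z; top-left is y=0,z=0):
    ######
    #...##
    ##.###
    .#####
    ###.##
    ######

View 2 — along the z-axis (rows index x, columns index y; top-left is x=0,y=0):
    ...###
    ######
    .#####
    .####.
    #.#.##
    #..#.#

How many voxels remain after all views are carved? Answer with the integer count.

initial block: 6^3 = 216
[1] x-view keeps 30 columns → grid now 180
[2] z-view keeps 25 columns → grid now 127

voxel count = 127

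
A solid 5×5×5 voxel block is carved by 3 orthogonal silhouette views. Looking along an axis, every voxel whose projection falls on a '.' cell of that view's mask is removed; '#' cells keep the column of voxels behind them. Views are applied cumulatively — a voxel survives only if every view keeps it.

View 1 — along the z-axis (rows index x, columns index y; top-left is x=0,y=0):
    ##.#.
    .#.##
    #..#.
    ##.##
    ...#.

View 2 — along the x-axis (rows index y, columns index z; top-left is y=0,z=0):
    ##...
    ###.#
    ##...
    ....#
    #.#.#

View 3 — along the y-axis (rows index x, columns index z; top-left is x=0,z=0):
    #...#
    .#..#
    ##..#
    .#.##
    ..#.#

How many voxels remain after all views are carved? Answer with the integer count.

remaining voxels: 17

initial block: 5^3 = 125
after view 1 [z-axis, 13 of 25 cells solid] → remaining = 65
after view 2 [x-axis, 12 of 25 cells solid] → remaining = 29
after view 3 [y-axis, 12 of 25 cells solid] → remaining = 17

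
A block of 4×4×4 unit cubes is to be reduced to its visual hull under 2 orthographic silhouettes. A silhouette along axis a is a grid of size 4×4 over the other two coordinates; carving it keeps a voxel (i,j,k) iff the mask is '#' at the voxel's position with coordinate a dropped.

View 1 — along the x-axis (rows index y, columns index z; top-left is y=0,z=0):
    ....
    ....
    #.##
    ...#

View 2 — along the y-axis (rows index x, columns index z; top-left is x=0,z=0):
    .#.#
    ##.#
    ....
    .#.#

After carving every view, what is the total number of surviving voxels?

remaining voxels: 7

before carving: 64 voxels (4×4×4)
  1. axis=0 (YZ plane), |mask|=4  ⇒  voxels=16
  2. axis=1 (XZ plane), |mask|=7  ⇒  voxels=7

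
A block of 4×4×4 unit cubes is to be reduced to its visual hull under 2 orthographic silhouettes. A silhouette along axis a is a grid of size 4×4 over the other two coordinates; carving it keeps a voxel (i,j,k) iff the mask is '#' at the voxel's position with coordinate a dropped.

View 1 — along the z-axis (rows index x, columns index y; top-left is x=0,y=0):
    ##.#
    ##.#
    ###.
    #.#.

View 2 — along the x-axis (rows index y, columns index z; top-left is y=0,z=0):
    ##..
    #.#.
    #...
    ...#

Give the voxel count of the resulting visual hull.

voxel count = 18

start: 4×4×4 = 64 voxels
after view 1 [z-axis, 11 of 16 cells solid] → remaining = 44
after view 2 [x-axis, 6 of 16 cells solid] → remaining = 18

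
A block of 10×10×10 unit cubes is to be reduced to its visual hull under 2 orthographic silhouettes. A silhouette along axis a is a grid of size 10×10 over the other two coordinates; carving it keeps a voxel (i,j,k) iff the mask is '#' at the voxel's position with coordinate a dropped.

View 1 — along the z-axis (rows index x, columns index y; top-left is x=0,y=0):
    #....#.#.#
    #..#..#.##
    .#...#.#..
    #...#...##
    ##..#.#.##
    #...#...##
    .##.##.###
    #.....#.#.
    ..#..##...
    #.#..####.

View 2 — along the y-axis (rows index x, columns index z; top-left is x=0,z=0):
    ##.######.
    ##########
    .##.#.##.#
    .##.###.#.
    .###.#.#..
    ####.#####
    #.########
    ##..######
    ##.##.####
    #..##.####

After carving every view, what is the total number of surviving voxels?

voxel count = 343

start: 10×10×10 = 1000 voxels
carve view 1 (along z, XY-mask fill 45/100): 450 voxels remain
carve view 2 (along y, XZ-mask fill 76/100): 343 voxels remain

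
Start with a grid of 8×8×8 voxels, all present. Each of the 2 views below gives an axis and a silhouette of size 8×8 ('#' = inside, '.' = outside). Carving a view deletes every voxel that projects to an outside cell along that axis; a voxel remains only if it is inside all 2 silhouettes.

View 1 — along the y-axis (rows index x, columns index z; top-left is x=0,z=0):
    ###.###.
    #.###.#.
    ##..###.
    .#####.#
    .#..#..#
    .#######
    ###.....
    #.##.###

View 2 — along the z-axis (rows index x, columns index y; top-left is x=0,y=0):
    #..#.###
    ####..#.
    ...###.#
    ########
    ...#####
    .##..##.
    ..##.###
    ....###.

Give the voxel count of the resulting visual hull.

initial block: 8^3 = 512
[1] y-view keeps 41 columns → grid now 328
[2] z-view keeps 39 columns → grid now 199

remaining voxels: 199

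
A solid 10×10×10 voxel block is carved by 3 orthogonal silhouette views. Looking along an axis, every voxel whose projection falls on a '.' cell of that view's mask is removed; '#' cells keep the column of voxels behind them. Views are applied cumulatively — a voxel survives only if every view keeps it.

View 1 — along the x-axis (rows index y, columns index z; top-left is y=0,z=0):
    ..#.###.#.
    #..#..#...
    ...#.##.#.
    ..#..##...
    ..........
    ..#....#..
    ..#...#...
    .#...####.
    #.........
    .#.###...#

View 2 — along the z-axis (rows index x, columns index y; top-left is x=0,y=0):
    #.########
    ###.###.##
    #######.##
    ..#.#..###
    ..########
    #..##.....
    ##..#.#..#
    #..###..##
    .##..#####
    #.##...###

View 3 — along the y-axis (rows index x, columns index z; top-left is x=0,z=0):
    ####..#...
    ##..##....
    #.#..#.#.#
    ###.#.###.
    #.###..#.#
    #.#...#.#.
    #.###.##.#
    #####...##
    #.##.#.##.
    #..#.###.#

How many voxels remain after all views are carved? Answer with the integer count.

start: 10×10×10 = 1000 voxels
step 1: project along x, AND mask (30/100) → |grid| = 300
step 2: project along z, AND mask (66/100) → |grid| = 195
step 3: project along y, AND mask (57/100) → |grid| = 107

voxel count = 107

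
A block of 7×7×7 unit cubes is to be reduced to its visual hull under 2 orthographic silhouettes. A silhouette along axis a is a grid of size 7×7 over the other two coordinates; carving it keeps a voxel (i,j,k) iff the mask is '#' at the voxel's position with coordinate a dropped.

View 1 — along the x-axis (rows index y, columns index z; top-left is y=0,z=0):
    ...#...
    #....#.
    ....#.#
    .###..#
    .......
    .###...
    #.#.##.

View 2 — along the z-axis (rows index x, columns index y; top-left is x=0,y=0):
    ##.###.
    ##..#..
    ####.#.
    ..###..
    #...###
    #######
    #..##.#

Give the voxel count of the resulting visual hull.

remaining voxels: 64

initial block: 7^3 = 343
V1 x: intersect with YZ mask (16 set) -- 112 left
V2 z: intersect with XY mask (31 set) -- 64 left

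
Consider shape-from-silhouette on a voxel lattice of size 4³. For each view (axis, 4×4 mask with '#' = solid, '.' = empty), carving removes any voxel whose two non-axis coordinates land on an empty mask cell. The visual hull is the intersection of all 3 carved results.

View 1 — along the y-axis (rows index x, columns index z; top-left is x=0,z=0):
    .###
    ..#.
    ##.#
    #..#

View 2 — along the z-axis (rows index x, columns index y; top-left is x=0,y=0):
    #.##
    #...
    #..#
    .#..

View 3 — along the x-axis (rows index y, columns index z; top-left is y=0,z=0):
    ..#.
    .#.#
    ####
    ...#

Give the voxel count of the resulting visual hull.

start: 4×4×4 = 64 voxels
after view 1 [y-axis, 9 of 16 cells solid] → remaining = 36
after view 2 [z-axis, 7 of 16 cells solid] → remaining = 18
after view 3 [x-axis, 8 of 16 cells solid] → remaining = 8

remaining voxels: 8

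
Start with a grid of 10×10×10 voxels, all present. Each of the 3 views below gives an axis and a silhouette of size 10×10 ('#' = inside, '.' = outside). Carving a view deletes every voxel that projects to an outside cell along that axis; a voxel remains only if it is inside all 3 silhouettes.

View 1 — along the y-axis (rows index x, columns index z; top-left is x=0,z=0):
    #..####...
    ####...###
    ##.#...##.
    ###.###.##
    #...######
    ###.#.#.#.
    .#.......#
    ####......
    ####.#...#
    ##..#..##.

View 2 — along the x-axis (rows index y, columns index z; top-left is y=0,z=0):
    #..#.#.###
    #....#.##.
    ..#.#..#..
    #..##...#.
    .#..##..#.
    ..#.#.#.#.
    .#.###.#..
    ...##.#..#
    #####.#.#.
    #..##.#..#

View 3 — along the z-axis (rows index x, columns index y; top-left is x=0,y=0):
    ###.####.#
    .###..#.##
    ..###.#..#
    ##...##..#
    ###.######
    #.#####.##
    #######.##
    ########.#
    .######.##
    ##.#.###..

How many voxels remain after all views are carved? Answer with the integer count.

full grid |V| = 1000
carve view 1 (along y, XZ-mask fill 55/100): 550 voxels remain
carve view 2 (along x, YZ-mask fill 46/100): 253 voxels remain
carve view 3 (along z, XY-mask fill 73/100): 175 voxels remain

remaining voxels: 175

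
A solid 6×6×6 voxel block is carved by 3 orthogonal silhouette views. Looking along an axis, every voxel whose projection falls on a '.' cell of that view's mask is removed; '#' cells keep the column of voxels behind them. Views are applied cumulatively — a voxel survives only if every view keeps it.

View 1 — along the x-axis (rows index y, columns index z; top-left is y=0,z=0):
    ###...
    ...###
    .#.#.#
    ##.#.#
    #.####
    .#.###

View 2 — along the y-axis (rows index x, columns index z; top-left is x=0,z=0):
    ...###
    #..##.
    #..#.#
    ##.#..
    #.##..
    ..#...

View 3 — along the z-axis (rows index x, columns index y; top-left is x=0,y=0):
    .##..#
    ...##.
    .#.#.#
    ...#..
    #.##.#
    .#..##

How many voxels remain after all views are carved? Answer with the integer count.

voxel count = 30

full grid |V| = 216
step 1: project along x, AND mask (22/36) → |grid| = 132
step 2: project along y, AND mask (16/36) → |grid| = 61
step 3: project along z, AND mask (16/36) → |grid| = 30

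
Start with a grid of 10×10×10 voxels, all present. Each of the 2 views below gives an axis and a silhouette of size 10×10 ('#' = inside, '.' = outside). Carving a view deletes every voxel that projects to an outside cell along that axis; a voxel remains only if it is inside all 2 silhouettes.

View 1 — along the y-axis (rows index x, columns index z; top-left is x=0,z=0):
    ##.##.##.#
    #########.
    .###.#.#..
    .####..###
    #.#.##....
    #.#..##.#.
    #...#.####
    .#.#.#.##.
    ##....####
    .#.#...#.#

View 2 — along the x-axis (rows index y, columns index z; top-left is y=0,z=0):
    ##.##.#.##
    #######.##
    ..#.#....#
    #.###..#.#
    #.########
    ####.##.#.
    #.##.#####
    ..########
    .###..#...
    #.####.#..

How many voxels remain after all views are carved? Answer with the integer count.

voxel count = 380

initial block: 10^3 = 1000
carve view 1 (along y, XZ-mask fill 58/100): 580 voxels remain
carve view 2 (along x, YZ-mask fill 67/100): 380 voxels remain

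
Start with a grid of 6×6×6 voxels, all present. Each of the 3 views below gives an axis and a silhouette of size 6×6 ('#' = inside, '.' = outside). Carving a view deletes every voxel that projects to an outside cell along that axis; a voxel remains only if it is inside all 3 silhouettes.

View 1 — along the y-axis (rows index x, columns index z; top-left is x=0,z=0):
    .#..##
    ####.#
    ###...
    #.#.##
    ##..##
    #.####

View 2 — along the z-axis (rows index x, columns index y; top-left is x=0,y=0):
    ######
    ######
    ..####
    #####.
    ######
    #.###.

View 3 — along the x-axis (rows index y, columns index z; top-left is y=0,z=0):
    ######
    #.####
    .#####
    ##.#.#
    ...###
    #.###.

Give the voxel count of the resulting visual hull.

start: 6×6×6 = 216 voxels
after view 1 [y-axis, 24 of 36 cells solid] → remaining = 144
after view 2 [z-axis, 31 of 36 cells solid] → remaining = 124
after view 3 [x-axis, 27 of 36 cells solid] → remaining = 88

voxel count = 88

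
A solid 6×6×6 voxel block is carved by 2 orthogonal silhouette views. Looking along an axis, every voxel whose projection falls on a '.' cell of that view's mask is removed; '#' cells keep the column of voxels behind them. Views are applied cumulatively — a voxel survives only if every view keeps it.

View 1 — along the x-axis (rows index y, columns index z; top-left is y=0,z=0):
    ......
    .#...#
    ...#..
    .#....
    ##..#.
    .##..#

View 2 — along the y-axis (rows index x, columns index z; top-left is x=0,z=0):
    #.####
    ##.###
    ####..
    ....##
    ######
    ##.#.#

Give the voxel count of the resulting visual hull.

before carving: 216 voxels (6×6×6)
V1 x: intersect with YZ mask (10 set) -- 60 left
V2 y: intersect with XZ mask (26 set) -- 43 left

|visual hull| = 43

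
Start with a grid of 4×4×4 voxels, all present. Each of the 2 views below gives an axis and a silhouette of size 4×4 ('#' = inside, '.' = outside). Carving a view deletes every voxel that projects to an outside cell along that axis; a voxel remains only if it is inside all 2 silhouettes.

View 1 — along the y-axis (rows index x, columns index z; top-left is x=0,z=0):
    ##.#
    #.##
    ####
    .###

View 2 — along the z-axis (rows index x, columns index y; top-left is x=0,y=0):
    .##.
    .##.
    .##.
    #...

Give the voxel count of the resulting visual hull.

voxel count = 23

initial block: 4^3 = 64
step 1: project along y, AND mask (13/16) → |grid| = 52
step 2: project along z, AND mask (7/16) → |grid| = 23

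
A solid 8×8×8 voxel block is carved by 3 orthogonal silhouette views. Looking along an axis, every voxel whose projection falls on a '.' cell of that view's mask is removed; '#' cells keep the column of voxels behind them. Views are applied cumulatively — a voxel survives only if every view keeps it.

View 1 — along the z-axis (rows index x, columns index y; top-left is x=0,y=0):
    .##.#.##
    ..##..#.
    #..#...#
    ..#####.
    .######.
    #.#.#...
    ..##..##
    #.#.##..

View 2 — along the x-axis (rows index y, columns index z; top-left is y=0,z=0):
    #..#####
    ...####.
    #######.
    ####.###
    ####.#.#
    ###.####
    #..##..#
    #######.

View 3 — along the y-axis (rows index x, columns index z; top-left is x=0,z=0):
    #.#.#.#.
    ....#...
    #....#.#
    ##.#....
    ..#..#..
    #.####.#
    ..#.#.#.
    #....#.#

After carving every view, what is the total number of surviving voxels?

81 voxels

full grid |V| = 512
carve view 1 (along z, XY-mask fill 33/64): 264 voxels remain
carve view 2 (along x, YZ-mask fill 48/64): 202 voxels remain
carve view 3 (along y, XZ-mask fill 25/64): 81 voxels remain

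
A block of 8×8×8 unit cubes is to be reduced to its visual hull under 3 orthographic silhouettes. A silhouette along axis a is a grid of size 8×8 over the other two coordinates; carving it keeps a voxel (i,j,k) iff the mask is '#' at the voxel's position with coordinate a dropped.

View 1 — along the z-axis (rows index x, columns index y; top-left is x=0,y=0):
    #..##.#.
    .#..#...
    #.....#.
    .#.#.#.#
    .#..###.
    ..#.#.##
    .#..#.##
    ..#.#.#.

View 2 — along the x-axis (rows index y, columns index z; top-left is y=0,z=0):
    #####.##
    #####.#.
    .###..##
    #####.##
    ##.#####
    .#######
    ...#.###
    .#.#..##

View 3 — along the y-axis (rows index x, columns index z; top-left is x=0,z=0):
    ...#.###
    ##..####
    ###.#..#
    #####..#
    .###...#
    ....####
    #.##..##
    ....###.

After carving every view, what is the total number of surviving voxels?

92 voxels

before carving: 512 voxels (8×8×8)
  1. axis=2 (XY plane), |mask|=27  ⇒  voxels=216
  2. axis=0 (YZ plane), |mask|=47  ⇒  voxels=154
  3. axis=1 (XZ plane), |mask|=37  ⇒  voxels=92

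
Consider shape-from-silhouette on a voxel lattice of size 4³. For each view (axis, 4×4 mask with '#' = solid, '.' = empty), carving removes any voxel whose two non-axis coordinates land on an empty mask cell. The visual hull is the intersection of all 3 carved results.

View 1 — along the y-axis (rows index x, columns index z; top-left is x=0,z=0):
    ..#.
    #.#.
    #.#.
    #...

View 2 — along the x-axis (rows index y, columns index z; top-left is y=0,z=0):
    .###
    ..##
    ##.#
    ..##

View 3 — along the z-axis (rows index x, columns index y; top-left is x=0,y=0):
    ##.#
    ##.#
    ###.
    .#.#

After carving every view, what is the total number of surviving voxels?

initial block: 4^3 = 64
carve view 1 (along y, XZ-mask fill 6/16): 24 voxels remain
carve view 2 (along x, YZ-mask fill 10/16): 12 voxels remain
carve view 3 (along z, XY-mask fill 11/16): 9 voxels remain

|visual hull| = 9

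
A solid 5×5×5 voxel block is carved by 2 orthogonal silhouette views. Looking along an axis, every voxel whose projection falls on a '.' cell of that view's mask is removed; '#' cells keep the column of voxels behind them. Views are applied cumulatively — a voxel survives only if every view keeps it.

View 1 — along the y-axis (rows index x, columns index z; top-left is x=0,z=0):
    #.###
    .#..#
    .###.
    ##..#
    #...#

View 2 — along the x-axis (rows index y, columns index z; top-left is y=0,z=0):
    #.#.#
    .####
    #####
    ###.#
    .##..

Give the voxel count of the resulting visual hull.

51 voxels

before carving: 125 voxels (5×5×5)
V1 y: intersect with XZ mask (14 set) -- 70 left
V2 x: intersect with YZ mask (18 set) -- 51 left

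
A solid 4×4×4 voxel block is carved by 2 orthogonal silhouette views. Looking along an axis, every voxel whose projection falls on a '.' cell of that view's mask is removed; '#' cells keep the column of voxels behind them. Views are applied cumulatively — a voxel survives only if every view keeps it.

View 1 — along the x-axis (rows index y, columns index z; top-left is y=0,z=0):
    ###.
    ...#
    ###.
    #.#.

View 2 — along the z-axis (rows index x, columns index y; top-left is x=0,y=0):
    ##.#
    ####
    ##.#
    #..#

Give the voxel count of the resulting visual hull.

26 voxels

start: 4×4×4 = 64 voxels
[1] x-view keeps 9 columns → grid now 36
[2] z-view keeps 12 columns → grid now 26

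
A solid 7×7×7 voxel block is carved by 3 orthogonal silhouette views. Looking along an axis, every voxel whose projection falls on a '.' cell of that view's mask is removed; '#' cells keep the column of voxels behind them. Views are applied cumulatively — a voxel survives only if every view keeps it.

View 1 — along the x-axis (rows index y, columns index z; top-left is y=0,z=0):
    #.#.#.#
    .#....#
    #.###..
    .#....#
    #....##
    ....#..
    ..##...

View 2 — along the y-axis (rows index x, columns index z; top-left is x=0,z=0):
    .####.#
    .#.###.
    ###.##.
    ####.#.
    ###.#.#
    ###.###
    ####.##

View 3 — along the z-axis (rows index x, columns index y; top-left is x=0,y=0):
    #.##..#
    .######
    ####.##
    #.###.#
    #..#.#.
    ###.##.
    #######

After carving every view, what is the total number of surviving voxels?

full grid |V| = 343
after view 1 [x-axis, 18 of 49 cells solid] → remaining = 126
after view 2 [y-axis, 36 of 49 cells solid] → remaining = 91
after view 3 [z-axis, 36 of 49 cells solid] → remaining = 72

72 voxels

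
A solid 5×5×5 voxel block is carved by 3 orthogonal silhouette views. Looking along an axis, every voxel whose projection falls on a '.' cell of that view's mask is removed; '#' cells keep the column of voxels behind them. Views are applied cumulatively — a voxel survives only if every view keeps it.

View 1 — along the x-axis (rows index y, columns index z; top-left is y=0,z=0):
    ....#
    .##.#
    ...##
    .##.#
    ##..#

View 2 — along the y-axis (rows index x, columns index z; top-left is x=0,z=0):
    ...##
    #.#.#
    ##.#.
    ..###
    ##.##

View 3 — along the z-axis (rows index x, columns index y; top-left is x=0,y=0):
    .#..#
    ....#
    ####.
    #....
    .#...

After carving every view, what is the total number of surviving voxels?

full grid |V| = 125
V1 x: intersect with YZ mask (12 set) -- 60 left
V2 y: intersect with XZ mask (15 set) -- 37 left
V3 z: intersect with XY mask (9 set) -- 10 left

voxel count = 10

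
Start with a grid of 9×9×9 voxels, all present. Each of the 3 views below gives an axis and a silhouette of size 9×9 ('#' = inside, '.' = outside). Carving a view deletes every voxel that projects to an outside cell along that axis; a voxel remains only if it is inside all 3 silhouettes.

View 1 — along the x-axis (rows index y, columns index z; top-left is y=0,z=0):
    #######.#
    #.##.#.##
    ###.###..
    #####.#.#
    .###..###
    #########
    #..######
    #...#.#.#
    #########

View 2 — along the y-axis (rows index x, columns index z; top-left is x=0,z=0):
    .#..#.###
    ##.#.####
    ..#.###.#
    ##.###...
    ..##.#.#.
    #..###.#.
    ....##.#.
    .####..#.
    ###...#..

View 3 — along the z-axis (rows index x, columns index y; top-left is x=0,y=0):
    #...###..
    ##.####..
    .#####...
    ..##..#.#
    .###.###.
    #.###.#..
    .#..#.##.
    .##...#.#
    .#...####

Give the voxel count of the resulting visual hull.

initial block: 9^3 = 729
step 1: project along x, AND mask (62/81) → |grid| = 558
step 2: project along y, AND mask (43/81) → |grid| = 289
step 3: project along z, AND mask (43/81) → |grid| = 154

remaining voxels: 154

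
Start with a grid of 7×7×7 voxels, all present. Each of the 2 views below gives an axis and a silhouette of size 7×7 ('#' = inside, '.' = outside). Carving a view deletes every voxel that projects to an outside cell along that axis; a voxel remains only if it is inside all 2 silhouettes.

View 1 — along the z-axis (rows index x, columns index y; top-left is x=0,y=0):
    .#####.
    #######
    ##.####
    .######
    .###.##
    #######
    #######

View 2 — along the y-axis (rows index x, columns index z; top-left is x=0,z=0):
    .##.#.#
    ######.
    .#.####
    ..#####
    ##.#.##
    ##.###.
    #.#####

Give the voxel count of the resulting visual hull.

remaining voxels: 224

start: 7×7×7 = 343 voxels
step 1: project along z, AND mask (43/49) → |grid| = 301
step 2: project along y, AND mask (36/49) → |grid| = 224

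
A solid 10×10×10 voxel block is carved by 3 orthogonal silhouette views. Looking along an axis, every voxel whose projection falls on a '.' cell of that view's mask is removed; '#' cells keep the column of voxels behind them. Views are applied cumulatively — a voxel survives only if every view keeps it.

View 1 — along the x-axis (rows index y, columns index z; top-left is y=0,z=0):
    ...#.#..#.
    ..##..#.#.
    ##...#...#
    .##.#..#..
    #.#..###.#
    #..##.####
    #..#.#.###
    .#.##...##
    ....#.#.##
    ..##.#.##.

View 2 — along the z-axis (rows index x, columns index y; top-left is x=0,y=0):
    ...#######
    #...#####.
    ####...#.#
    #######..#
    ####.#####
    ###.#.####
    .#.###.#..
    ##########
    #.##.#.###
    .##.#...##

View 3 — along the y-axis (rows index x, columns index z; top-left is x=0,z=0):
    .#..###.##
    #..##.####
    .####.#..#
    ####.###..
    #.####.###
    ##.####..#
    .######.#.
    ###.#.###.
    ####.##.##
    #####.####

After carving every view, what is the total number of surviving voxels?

full grid |V| = 1000
V1 x: intersect with YZ mask (48 set) -- 480 left
V2 z: intersect with XY mask (71 set) -- 340 left
V3 y: intersect with XZ mask (72 set) -- 246 left

|visual hull| = 246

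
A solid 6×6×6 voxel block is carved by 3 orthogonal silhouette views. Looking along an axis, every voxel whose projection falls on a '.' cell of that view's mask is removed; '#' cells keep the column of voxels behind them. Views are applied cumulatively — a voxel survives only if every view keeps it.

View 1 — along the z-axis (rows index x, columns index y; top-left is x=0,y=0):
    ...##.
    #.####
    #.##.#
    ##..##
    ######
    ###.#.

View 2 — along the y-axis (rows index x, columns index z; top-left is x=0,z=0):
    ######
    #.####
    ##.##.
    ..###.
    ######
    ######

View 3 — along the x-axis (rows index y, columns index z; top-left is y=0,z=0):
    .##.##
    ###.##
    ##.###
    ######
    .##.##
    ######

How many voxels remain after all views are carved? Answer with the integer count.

|visual hull| = 101

start: 6×6×6 = 216 voxels
carve view 1 (along z, XY-mask fill 25/36): 150 voxels remain
carve view 2 (along y, XZ-mask fill 30/36): 125 voxels remain
carve view 3 (along x, YZ-mask fill 30/36): 101 voxels remain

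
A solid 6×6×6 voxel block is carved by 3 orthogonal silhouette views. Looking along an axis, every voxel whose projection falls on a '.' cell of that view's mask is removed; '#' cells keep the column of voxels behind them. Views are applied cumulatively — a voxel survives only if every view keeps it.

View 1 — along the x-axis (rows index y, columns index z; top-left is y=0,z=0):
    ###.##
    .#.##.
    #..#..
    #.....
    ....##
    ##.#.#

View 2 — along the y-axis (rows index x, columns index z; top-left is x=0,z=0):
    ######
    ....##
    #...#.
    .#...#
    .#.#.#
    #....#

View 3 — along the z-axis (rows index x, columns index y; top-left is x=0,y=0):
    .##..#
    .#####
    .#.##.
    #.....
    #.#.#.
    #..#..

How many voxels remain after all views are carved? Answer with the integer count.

remaining voxels: 25

initial block: 6^3 = 216
step 1: project along x, AND mask (17/36) → |grid| = 102
step 2: project along y, AND mask (17/36) → |grid| = 52
step 3: project along z, AND mask (17/36) → |grid| = 25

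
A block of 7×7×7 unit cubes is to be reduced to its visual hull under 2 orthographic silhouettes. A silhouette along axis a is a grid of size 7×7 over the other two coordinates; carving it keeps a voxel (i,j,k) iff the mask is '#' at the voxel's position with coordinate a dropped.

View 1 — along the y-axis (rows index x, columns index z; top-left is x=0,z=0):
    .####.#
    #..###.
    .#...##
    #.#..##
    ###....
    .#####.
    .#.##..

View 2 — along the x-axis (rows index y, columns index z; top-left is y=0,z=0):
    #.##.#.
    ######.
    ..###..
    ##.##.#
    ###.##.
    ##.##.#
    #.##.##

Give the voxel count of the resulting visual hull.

voxel count = 127

before carving: 343 voxels (7×7×7)
carve view 1 (along y, XZ-mask fill 27/49): 189 voxels remain
carve view 2 (along x, YZ-mask fill 33/49): 127 voxels remain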